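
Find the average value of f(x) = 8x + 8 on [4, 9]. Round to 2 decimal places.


Average value = 1/(b-a) * integral from a to b of f(x) dx
First compute the integral of 8x + 8:
F(x) = 4x^2 + 8x
F(9) = 4 * 81 + 8 * 9 = 396
F(4) = 4 * 16 + 8 * 4 = 96
Integral = 396 - 96 = 300
Average = 300 / (9 - 4) = 300 / 5
= 60 = 60.00

60.00


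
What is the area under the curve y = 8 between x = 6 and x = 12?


The area under a constant function y = 8 is a rectangle.
Width = 12 - 6 = 6
Height = 8
Area = width * height
= 6 * 8
= 48

48


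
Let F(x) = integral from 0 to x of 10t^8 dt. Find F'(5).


By the Fundamental Theorem of Calculus (Part 1):
If F(x) = integral from 0 to x of f(t) dt, then F'(x) = f(x)
Here f(t) = 10t^8
So F'(x) = 10x^8
Evaluate at x = 5:
F'(5) = 10 * 5^8
= 10 * 390625
= 3906250

3906250


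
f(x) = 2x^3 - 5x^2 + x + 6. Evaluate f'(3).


Differentiate f(x) = 2x^3 - 5x^2 + x + 6 term by term:
f'(x) = 6x^2 - 10x + 1
Substitute x = 3:
f'(3) = 6 * 3^2 - 10 * 3 + 1
= 54 - 30 + 1
= 25

25


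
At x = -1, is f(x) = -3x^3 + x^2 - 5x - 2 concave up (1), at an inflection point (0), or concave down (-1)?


Concavity is determined by the sign of f''(x).
f(x) = -3x^3 + x^2 - 5x - 2
f'(x) = -9x^2 + 2x - 5
f''(x) = -18x + 2
f''(-1) = -18 * (-1) + 2
= 18 + 2
= 20
Since f''(-1) > 0, the function is concave up (1)

1


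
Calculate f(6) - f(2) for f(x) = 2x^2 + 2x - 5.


Net change = f(b) - f(a)
f(x) = 2x^2 + 2x - 5
Compute f(6):
f(6) = 2 * 6^2 + 2 * 6 - 5
= 72 + 12 - 5
= 79
Compute f(2):
f(2) = 2 * 2^2 + 2 * 2 - 5
= 8 + 4 - 5
= 7
Net change = 79 - 7 = 72

72


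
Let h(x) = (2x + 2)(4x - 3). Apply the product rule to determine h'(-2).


Let u(x) = 2x + 2 and v(x) = 4x - 3
u'(x) = 2
v'(x) = 4
Product rule: h'(x) = u'(x)*v(x) + u(x)*v'(x)
= 2 * (4x - 3) + (2x + 2) * 4
At x = -2:
u(-2) = 2 * (-2) + 2 = -2
v(-2) = 4 * (-2) - 3 = -11
h'(-2) = 2 * (-11) + (-2) * 4
= -22 - 8
= -30

-30


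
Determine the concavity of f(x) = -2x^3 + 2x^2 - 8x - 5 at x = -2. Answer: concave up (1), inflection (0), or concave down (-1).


Concavity is determined by the sign of f''(x).
f(x) = -2x^3 + 2x^2 - 8x - 5
f'(x) = -6x^2 + 4x - 8
f''(x) = -12x + 4
f''(-2) = -12 * (-2) + 4
= 24 + 4
= 28
Since f''(-2) > 0, the function is concave up (1)

1


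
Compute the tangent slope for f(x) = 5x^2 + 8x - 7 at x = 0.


The slope of the tangent line equals f'(x) at the point.
f(x) = 5x^2 + 8x - 7
f'(x) = 10x + 8
At x = 0:
f'(0) = 10 * 0 + 8
= 0 + 8
= 8

8


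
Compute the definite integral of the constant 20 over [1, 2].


The integral of a constant k over [a, b] equals k * (b - a).
integral from 1 to 2 of 20 dx
= 20 * (2 - 1)
= 20 * 1
= 20

20


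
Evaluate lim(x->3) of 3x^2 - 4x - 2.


Since polynomials are continuous, we use direct substitution.
lim(x->3) of 3x^2 - 4x - 2
= 3 * 3^2 - 4 * 3 - 2
= 27 - 12 - 2
= 13

13


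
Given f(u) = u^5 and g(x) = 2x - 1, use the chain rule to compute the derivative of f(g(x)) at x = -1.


Using the chain rule: (f(g(x)))' = f'(g(x)) * g'(x)
First, find g(-1):
g(-1) = 2 * (-1) - 1 = -3
Next, f'(u) = 5u^4
And g'(x) = 2
So f'(g(-1)) * g'(-1)
= 5 * (-3)^4 * 2
= 5 * 81 * 2
= 810

810


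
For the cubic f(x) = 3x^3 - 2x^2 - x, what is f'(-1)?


Differentiate f(x) = 3x^3 - 2x^2 - x term by term:
f'(x) = 9x^2 - 4x - 1
Substitute x = -1:
f'(-1) = 9 * (-1)^2 - 4 * (-1) - 1
= 9 + 4 - 1
= 12

12


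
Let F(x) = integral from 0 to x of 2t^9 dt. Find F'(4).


By the Fundamental Theorem of Calculus (Part 1):
If F(x) = integral from 0 to x of f(t) dt, then F'(x) = f(x)
Here f(t) = 2t^9
So F'(x) = 2x^9
Evaluate at x = 4:
F'(4) = 2 * 4^9
= 2 * 262144
= 524288

524288


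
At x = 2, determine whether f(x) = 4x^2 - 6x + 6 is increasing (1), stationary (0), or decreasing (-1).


Compute f'(x) to determine behavior:
f'(x) = 8x - 6
f'(2) = 8 * 2 - 6
= 16 - 6
= 10
Since f'(2) > 0, the function is increasing (1)

1


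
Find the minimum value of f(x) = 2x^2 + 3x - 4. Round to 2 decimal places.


For a quadratic f(x) = ax^2 + bx + c with a > 0, the minimum is at the vertex.
Vertex x-coordinate: x = -b/(2a)
x = -(3) / (2 * 2)
x = -3/4
Substitute back to find the minimum value:
f(-3/4) = 2 * (-3/4)^2 + 3 * (-3/4) - 4
= 9/8 - 9/4 - 4
= -41/8 ≈ -5.13

-5.13


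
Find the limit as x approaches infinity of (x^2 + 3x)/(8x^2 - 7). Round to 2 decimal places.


For limits at infinity with equal-degree polynomials,
we compare leading coefficients.
Numerator leading term: x^2
Denominator leading term: 8x^2
Divide both by x^2:
lim = (1 + 3/x) / (8 - 7/x^2)
As x -> infinity, the 1/x and 1/x^2 terms vanish:
= 1/8 ≈ 0.13

0.13


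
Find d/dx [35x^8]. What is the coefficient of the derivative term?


We apply the power rule: d/dx [ax^n] = a*n * x^(n-1)
d/dx [35x^8]
= 35 * 8 * x^(8-1)
= 280x^7
The coefficient is 280

280


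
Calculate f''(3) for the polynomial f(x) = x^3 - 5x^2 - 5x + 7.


First derivative:
f'(x) = 3x^2 - 10x - 5
Second derivative:
f''(x) = 6x - 10
Substitute x = 3:
f''(3) = 6 * 3 - 10
= 18 - 10
= 8

8


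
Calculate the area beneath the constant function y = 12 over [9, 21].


The area under a constant function y = 12 is a rectangle.
Width = 21 - 9 = 12
Height = 12
Area = width * height
= 12 * 12
= 144

144


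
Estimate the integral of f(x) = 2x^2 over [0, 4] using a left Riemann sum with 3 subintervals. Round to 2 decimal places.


Left Riemann sum uses left endpoints of each subinterval.
Interval: [0, 4], n = 3
dx = (4 - 0) / 3 = 4/3
Left endpoints: [0, 4/3, 8/3]
f values: [0, 32/9, 128/9]
Sum = dx * (sum of f values)
= 4/3 * 160/9
= 640/27 ≈ 23.70

23.70


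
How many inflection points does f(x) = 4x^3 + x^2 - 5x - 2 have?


Inflection points occur where f''(x) = 0 and concavity changes.
f(x) = 4x^3 + x^2 - 5x - 2
f'(x) = 12x^2 + 2x - 5
f''(x) = 24x + 2
Set f''(x) = 0:
24x + 2 = 0
x = -2 / 24 = -1/12
Since f''(x) is linear (degree 1), it changes sign at this point.
Therefore there is exactly 1 inflection point.

1


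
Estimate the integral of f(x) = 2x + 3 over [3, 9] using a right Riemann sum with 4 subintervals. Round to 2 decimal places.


Right Riemann sum uses right endpoints of each subinterval.
Interval: [3, 9], n = 4
dx = (9 - 3) / 4 = 3/2
Right endpoints: [9/2, 6, 15/2, 9]
f values: [12, 15, 18, 21]
Sum = dx * (sum of f values)
= 3/2 * 66
= 99 = 99.00

99.00


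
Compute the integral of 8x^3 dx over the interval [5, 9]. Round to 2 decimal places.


Find the antiderivative of 8x^3:
F(x) = 8/4 * x^4
Apply the Fundamental Theorem of Calculus:
F(9) - F(5)
= 8/4 * 9^4 - 8/4 * 5^4
= 8/4 * (6561 - 625)
= 8/4 * 5936
= 11872 = 11872.00

11872.00


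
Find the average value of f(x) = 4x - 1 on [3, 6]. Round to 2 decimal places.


Average value = 1/(b-a) * integral from a to b of f(x) dx
First compute the integral of 4x - 1:
F(x) = 2x^2 - x
F(6) = 2 * 36 - 1 * 6 = 66
F(3) = 2 * 9 - 1 * 3 = 15
Integral = 66 - 15 = 51
Average = 51 / (6 - 3) = 51 / 3
= 17 = 17.00

17.00


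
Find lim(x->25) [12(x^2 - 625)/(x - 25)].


Direct substitution gives 0/0, so we factor the numerator.
Factor: 12(x^2 - 625) = 12 * (x - 25)(x + 25)
Cancel the common factor (x - 25):
12(x^2 - 625)/(x - 25) = 12 * (x + 25)
Now substitute x = 25:
= 12 * (25 + 25) = 600

600


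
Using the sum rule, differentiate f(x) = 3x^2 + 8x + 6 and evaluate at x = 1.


Differentiate term by term using power and sum rules:
f(x) = 3x^2 + 8x + 6
f'(x) = 6x + 8
Substitute x = 1:
f'(1) = 6 * 1 + 8
= 6 + 8
= 14

14


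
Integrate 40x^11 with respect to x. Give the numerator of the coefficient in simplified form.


Apply the power rule for integration:
integral of ax^n dx = a/(n+1) * x^(n+1) + C
integral of 40x^11 dx
= 40/12 * x^12 + C
= 10/3 * x^12 + C
The coefficient in lowest terms is 10/3, and its numerator is 10

10


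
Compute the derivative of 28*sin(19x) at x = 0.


Apply the chain rule to differentiate 28*sin(19x):
d/dx [28*sin(19x)]
= 28 * cos(19x) * d/dx(19x)
= 28 * 19 * cos(19x)
= 532 * cos(19x)
Evaluate at x = 0:
= 532 * cos(0)
= 532 * 1
= 532

532


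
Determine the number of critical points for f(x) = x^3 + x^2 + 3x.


Find where f'(x) = 0:
f(x) = x^3 + x^2 + 3x
f'(x) = 3x^2 + 2x + 3
This is a quadratic in x. Use the discriminant to count real roots.
Discriminant = (2)^2 - 4 * 3 * 3
= 4 - 36
= -32
Since discriminant < 0, f'(x) = 0 has no real solutions.
Number of critical points: 0

0


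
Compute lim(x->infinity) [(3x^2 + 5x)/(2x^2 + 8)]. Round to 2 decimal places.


For limits at infinity with equal-degree polynomials,
we compare leading coefficients.
Numerator leading term: 3x^2
Denominator leading term: 2x^2
Divide both by x^2:
lim = (3 + 5/x) / (2 + 8/x^2)
As x -> infinity, the 1/x and 1/x^2 terms vanish:
= 3/2 = 1.50

1.50


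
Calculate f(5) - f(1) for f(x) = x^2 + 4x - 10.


Net change = f(b) - f(a)
f(x) = x^2 + 4x - 10
Compute f(5):
f(5) = 1 * 5^2 + 4 * 5 - 10
= 25 + 20 - 10
= 35
Compute f(1):
f(1) = 1 * 1^2 + 4 * 1 - 10
= 1 + 4 - 10
= -5
Net change = 35 - (-5) = 40

40


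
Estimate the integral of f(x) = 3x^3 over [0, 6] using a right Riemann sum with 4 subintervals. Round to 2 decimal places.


Right Riemann sum uses right endpoints of each subinterval.
Interval: [0, 6], n = 4
dx = (6 - 0) / 4 = 3/2
Right endpoints: [3/2, 3, 9/2, 6]
f values: [81/8, 81, 2187/8, 648]
Sum = dx * (sum of f values)
= 3/2 * 2025/2
= 6075/4 = 1518.75

1518.75


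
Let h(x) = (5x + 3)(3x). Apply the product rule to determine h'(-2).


Let u(x) = 5x + 3 and v(x) = 3x
u'(x) = 5
v'(x) = 3
Product rule: h'(x) = u'(x)*v(x) + u(x)*v'(x)
= 5 * (3x) + (5x + 3) * 3
At x = -2:
u(-2) = 5 * (-2) + 3 = -7
v(-2) = 3 * (-2) + 0 = -6
h'(-2) = 5 * (-6) + (-7) * 3
= -30 - 21
= -51

-51


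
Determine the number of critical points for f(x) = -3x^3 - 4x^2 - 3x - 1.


Find where f'(x) = 0:
f(x) = -3x^3 - 4x^2 - 3x - 1
f'(x) = -9x^2 - 8x - 3
This is a quadratic in x. Use the discriminant to count real roots.
Discriminant = (-8)^2 - 4 * (-9) * (-3)
= 64 - 108
= -44
Since discriminant < 0, f'(x) = 0 has no real solutions.
Number of critical points: 0

0


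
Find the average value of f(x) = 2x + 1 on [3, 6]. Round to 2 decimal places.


Average value = 1/(b-a) * integral from a to b of f(x) dx
First compute the integral of 2x + 1:
F(x) = x^2 + x
F(6) = 1 * 36 + 1 * 6 = 42
F(3) = 1 * 9 + 1 * 3 = 12
Integral = 42 - 12 = 30
Average = 30 / (6 - 3) = 30 / 3
= 10 = 10.00

10.00


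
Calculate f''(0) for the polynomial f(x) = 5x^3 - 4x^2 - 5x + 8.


First derivative:
f'(x) = 15x^2 - 8x - 5
Second derivative:
f''(x) = 30x - 8
Substitute x = 0:
f''(0) = 30 * 0 - 8
= 0 - 8
= -8

-8


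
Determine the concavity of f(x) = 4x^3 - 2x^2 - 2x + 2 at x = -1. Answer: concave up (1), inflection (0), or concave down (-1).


Concavity is determined by the sign of f''(x).
f(x) = 4x^3 - 2x^2 - 2x + 2
f'(x) = 12x^2 - 4x - 2
f''(x) = 24x - 4
f''(-1) = 24 * (-1) - 4
= -24 - 4
= -28
Since f''(-1) < 0, the function is concave down (-1)

-1


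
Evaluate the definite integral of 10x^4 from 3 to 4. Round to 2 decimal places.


Find the antiderivative of 10x^4:
F(x) = 10/5 * x^5
Apply the Fundamental Theorem of Calculus:
F(4) - F(3)
= 10/5 * 4^5 - 10/5 * 3^5
= 10/5 * (1024 - 243)
= 10/5 * 781
= 1562 = 1562.00

1562.00


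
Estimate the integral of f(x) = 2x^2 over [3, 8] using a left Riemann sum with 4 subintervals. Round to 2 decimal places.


Left Riemann sum uses left endpoints of each subinterval.
Interval: [3, 8], n = 4
dx = (8 - 3) / 4 = 5/4
Left endpoints: [3, 17/4, 11/2, 27/4]
f values: [18, 289/8, 121/2, 729/8]
Sum = dx * (sum of f values)
= 5/4 * 823/4
= 4115/16 ≈ 257.19

257.19


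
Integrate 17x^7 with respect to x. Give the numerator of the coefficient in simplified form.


Apply the power rule for integration:
integral of ax^n dx = a/(n+1) * x^(n+1) + C
integral of 17x^7 dx
= 17/8 * x^8 + C
The coefficient in lowest terms is 17/8, and its numerator is 17

17


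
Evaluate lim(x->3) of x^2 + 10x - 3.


Since polynomials are continuous, we use direct substitution.
lim(x->3) of x^2 + 10x - 3
= 1 * 3^2 + 10 * 3 - 3
= 9 + 30 - 3
= 36

36


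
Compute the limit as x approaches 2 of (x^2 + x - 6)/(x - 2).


Direct substitution gives 0/0, so we factor the numerator.
Factor: (x^2 + x - 6) = (x - 2)(x + 3)
Cancel the common factor (x - 2):
(x^2 + x - 6)/(x - 2) = (x + 3)
Now substitute x = 2:
= (2) - (-3) = 5

5


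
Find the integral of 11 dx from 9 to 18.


The integral of a constant k over [a, b] equals k * (b - a).
integral from 9 to 18 of 11 dx
= 11 * (18 - 9)
= 11 * 9
= 99

99


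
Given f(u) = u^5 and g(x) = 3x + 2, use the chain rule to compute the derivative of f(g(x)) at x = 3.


Using the chain rule: (f(g(x)))' = f'(g(x)) * g'(x)
First, find g(3):
g(3) = 3 * 3 + 2 = 11
Next, f'(u) = 5u^4
And g'(x) = 3
So f'(g(3)) * g'(3)
= 5 * 11^4 * 3
= 5 * 14641 * 3
= 219615

219615


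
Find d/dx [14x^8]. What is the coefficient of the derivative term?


We apply the power rule: d/dx [ax^n] = a*n * x^(n-1)
d/dx [14x^8]
= 14 * 8 * x^(8-1)
= 112x^7
The coefficient is 112

112


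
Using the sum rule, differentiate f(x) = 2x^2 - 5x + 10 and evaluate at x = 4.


Differentiate term by term using power and sum rules:
f(x) = 2x^2 - 5x + 10
f'(x) = 4x - 5
Substitute x = 4:
f'(4) = 4 * 4 - 5
= 16 - 5
= 11

11


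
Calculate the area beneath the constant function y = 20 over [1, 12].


The area under a constant function y = 20 is a rectangle.
Width = 12 - 1 = 11
Height = 20
Area = width * height
= 11 * 20
= 220

220


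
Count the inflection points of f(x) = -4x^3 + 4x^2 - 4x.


Inflection points occur where f''(x) = 0 and concavity changes.
f(x) = -4x^3 + 4x^2 - 4x
f'(x) = -12x^2 + 8x - 4
f''(x) = -24x + 8
Set f''(x) = 0:
-24x + 8 = 0
x = -8 / (-24) = 1/3
Since f''(x) is linear (degree 1), it changes sign at this point.
Therefore there is exactly 1 inflection point.

1


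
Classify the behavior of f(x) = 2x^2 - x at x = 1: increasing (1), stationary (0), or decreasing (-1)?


Compute f'(x) to determine behavior:
f'(x) = 4x - 1
f'(1) = 4 * 1 - 1
= 4 - 1
= 3
Since f'(1) > 0, the function is increasing (1)

1


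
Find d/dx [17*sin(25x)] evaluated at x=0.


Apply the chain rule to differentiate 17*sin(25x):
d/dx [17*sin(25x)]
= 17 * cos(25x) * d/dx(25x)
= 17 * 25 * cos(25x)
= 425 * cos(25x)
Evaluate at x = 0:
= 425 * cos(0)
= 425 * 1
= 425

425


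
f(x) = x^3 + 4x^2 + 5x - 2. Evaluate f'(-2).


Differentiate f(x) = x^3 + 4x^2 + 5x - 2 term by term:
f'(x) = 3x^2 + 8x + 5
Substitute x = -2:
f'(-2) = 3 * (-2)^2 + 8 * (-2) + 5
= 12 - 16 + 5
= 1

1


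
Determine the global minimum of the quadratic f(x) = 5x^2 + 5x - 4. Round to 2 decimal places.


For a quadratic f(x) = ax^2 + bx + c with a > 0, the minimum is at the vertex.
Vertex x-coordinate: x = -b/(2a)
x = -(5) / (2 * 5)
x = -5/10 = -1/2
Substitute back to find the minimum value:
f(-1/2) = 5 * (-1/2)^2 + 5 * (-1/2) - 4
= 5/4 - 5/2 - 4
= -21/4 = -5.25

-5.25


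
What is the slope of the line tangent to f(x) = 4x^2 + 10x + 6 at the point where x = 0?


The slope of the tangent line equals f'(x) at the point.
f(x) = 4x^2 + 10x + 6
f'(x) = 8x + 10
At x = 0:
f'(0) = 8 * 0 + 10
= 0 + 10
= 10

10


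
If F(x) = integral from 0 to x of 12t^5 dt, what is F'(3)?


By the Fundamental Theorem of Calculus (Part 1):
If F(x) = integral from 0 to x of f(t) dt, then F'(x) = f(x)
Here f(t) = 12t^5
So F'(x) = 12x^5
Evaluate at x = 3:
F'(3) = 12 * 3^5
= 12 * 243
= 2916

2916


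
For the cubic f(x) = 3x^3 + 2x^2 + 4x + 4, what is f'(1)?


Differentiate f(x) = 3x^3 + 2x^2 + 4x + 4 term by term:
f'(x) = 9x^2 + 4x + 4
Substitute x = 1:
f'(1) = 9 * 1^2 + 4 * 1 + 4
= 9 + 4 + 4
= 17

17


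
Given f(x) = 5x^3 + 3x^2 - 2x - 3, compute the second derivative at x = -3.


First derivative:
f'(x) = 15x^2 + 6x - 2
Second derivative:
f''(x) = 30x + 6
Substitute x = -3:
f''(-3) = 30 * (-3) + 6
= -90 + 6
= -84

-84


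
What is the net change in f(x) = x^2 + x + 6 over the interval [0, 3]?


Net change = f(b) - f(a)
f(x) = x^2 + x + 6
Compute f(3):
f(3) = 1 * 3^2 + 1 * 3 + 6
= 9 + 3 + 6
= 18
Compute f(0):
f(0) = 1 * 0^2 + 1 * 0 + 6
= 0 + 0 + 6
= 6
Net change = 18 - 6 = 12

12


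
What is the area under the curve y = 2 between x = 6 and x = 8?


The area under a constant function y = 2 is a rectangle.
Width = 8 - 6 = 2
Height = 2
Area = width * height
= 2 * 2
= 4

4


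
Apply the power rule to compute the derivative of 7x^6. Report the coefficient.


We apply the power rule: d/dx [ax^n] = a*n * x^(n-1)
d/dx [7x^6]
= 7 * 6 * x^(6-1)
= 42x^5
The coefficient is 42

42


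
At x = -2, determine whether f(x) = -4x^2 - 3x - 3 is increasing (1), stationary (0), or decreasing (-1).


Compute f'(x) to determine behavior:
f'(x) = -8x - 3
f'(-2) = -8 * (-2) - 3
= 16 - 3
= 13
Since f'(-2) > 0, the function is increasing (1)

1


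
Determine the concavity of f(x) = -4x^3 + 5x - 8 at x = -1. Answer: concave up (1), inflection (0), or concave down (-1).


Concavity is determined by the sign of f''(x).
f(x) = -4x^3 + 5x - 8
f'(x) = -12x^2 + 5
f''(x) = -24x
f''(-1) = -24 * (-1) + 0
= 24 + 0
= 24
Since f''(-1) > 0, the function is concave up (1)

1


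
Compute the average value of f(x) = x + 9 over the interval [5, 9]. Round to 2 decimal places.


Average value = 1/(b-a) * integral from a to b of f(x) dx
First compute the integral of x + 9:
F(x) = (1/2)x^2 + 9x
F(9) = 1/2 * 81 + 9 * 9 = 243/2
F(5) = 1/2 * 25 + 9 * 5 = 115/2
Integral = 243/2 - 115/2 = 64
Average = 64 / (9 - 5) = 64 / 4
= 16 = 16.00

16.00


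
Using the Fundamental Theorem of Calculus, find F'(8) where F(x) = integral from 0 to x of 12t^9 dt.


By the Fundamental Theorem of Calculus (Part 1):
If F(x) = integral from 0 to x of f(t) dt, then F'(x) = f(x)
Here f(t) = 12t^9
So F'(x) = 12x^9
Evaluate at x = 8:
F'(8) = 12 * 8^9
= 12 * 134217728
= 1610612736

1610612736


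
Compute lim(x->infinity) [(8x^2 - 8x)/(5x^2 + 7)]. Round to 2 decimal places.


For limits at infinity with equal-degree polynomials,
we compare leading coefficients.
Numerator leading term: 8x^2
Denominator leading term: 5x^2
Divide both by x^2:
lim = (8 - 8/x) / (5 + 7/x^2)
As x -> infinity, the 1/x and 1/x^2 terms vanish:
= 8/5 = 1.60

1.60


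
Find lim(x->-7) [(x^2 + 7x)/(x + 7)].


Direct substitution gives 0/0, so we factor the numerator.
Factor: (x^2 + 7x) = (x + 7)(x)
Cancel the common factor (x + 7):
(x^2 + 7x)/(x + 7) = (x)
Now substitute x = -7:
= (-7) - (0) = -7

-7


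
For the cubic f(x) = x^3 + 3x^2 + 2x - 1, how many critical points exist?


Find where f'(x) = 0:
f(x) = x^3 + 3x^2 + 2x - 1
f'(x) = 3x^2 + 6x + 2
This is a quadratic in x. Use the discriminant to count real roots.
Discriminant = (6)^2 - 4 * 3 * 2
= 36 - 24
= 12
Since discriminant > 0, f'(x) = 0 has 2 real solutions.
Number of critical points: 2

2


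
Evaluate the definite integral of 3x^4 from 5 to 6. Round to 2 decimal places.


Find the antiderivative of 3x^4:
F(x) = 3/5 * x^5
Apply the Fundamental Theorem of Calculus:
F(6) - F(5)
= 3/5 * 6^5 - 3/5 * 5^5
= 3/5 * (7776 - 3125)
= 3/5 * 4651
= 13953/5 = 2790.60

2790.60


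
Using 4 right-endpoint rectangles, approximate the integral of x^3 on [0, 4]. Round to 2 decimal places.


Right Riemann sum uses right endpoints of each subinterval.
Interval: [0, 4], n = 4
dx = (4 - 0) / 4 = 1
Right endpoints: [1, 2, 3, 4]
f values: [1, 8, 27, 64]
Sum = dx * (sum of f values)
= 1 * 100
= 100 = 100.00

100.00


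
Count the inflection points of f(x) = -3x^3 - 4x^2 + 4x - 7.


Inflection points occur where f''(x) = 0 and concavity changes.
f(x) = -3x^3 - 4x^2 + 4x - 7
f'(x) = -9x^2 - 8x + 4
f''(x) = -18x - 8
Set f''(x) = 0:
-18x - 8 = 0
x = 8 / (-18) = -4/9
Since f''(x) is linear (degree 1), it changes sign at this point.
Therefore there is exactly 1 inflection point.

1


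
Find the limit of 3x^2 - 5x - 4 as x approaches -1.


Since polynomials are continuous, we use direct substitution.
lim(x->-1) of 3x^2 - 5x - 4
= 3 * (-1)^2 - 5 * (-1) - 4
= 3 + 5 - 4
= 4

4


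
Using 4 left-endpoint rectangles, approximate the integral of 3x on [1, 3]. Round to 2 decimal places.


Left Riemann sum uses left endpoints of each subinterval.
Interval: [1, 3], n = 4
dx = (3 - 1) / 4 = 1/2
Left endpoints: [1, 3/2, 2, 5/2]
f values: [3, 9/2, 6, 15/2]
Sum = dx * (sum of f values)
= 1/2 * 21
= 21/2 = 10.50

10.50


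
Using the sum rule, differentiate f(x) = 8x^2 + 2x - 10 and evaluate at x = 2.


Differentiate term by term using power and sum rules:
f(x) = 8x^2 + 2x - 10
f'(x) = 16x + 2
Substitute x = 2:
f'(2) = 16 * 2 + 2
= 32 + 2
= 34

34


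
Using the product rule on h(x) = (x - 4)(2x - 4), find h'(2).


Let u(x) = x - 4 and v(x) = 2x - 4
u'(x) = 1
v'(x) = 2
Product rule: h'(x) = u'(x)*v(x) + u(x)*v'(x)
= 1 * (2x - 4) + (x - 4) * 2
At x = 2:
u(2) = 1 * 2 - 4 = -2
v(2) = 2 * 2 - 4 = 0
h'(2) = 1 * 0 + (-2) * 2
= 0 - 4
= -4

-4


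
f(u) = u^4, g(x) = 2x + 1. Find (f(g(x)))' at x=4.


Using the chain rule: (f(g(x)))' = f'(g(x)) * g'(x)
First, find g(4):
g(4) = 2 * 4 + 1 = 9
Next, f'(u) = 4u^3
And g'(x) = 2
So f'(g(4)) * g'(4)
= 4 * 9^3 * 2
= 4 * 729 * 2
= 5832

5832


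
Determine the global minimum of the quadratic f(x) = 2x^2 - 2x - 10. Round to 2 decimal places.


For a quadratic f(x) = ax^2 + bx + c with a > 0, the minimum is at the vertex.
Vertex x-coordinate: x = -b/(2a)
x = -(-2) / (2 * 2)
x = 2/4 = 1/2
Substitute back to find the minimum value:
f(1/2) = 2 * (1/2)^2 - 2 * (1/2) - 10
= 1/2 - 1 - 10
= -21/2 = -10.50

-10.50


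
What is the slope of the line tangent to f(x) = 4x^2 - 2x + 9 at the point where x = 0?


The slope of the tangent line equals f'(x) at the point.
f(x) = 4x^2 - 2x + 9
f'(x) = 8x - 2
At x = 0:
f'(0) = 8 * 0 - 2
= 0 - 2
= -2

-2


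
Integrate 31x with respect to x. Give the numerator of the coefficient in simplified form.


Apply the power rule for integration:
integral of ax^n dx = a/(n+1) * x^(n+1) + C
integral of 31x dx
= 31/2 * x^2 + C
The coefficient in lowest terms is 31/2, and its numerator is 31

31


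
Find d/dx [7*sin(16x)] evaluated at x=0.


Apply the chain rule to differentiate 7*sin(16x):
d/dx [7*sin(16x)]
= 7 * cos(16x) * d/dx(16x)
= 7 * 16 * cos(16x)
= 112 * cos(16x)
Evaluate at x = 0:
= 112 * cos(0)
= 112 * 1
= 112

112


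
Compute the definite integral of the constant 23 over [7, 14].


The integral of a constant k over [a, b] equals k * (b - a).
integral from 7 to 14 of 23 dx
= 23 * (14 - 7)
= 23 * 7
= 161

161


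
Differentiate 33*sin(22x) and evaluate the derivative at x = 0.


Apply the chain rule to differentiate 33*sin(22x):
d/dx [33*sin(22x)]
= 33 * cos(22x) * d/dx(22x)
= 33 * 22 * cos(22x)
= 726 * cos(22x)
Evaluate at x = 0:
= 726 * cos(0)
= 726 * 1
= 726

726


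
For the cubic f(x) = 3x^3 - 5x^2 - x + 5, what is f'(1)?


Differentiate f(x) = 3x^3 - 5x^2 - x + 5 term by term:
f'(x) = 9x^2 - 10x - 1
Substitute x = 1:
f'(1) = 9 * 1^2 - 10 * 1 - 1
= 9 - 10 - 1
= -2

-2


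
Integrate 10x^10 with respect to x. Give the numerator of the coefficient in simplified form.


Apply the power rule for integration:
integral of ax^n dx = a/(n+1) * x^(n+1) + C
integral of 10x^10 dx
= 10/11 * x^11 + C
The coefficient in lowest terms is 10/11, and its numerator is 10

10


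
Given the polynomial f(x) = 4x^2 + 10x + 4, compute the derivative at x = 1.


Differentiate term by term using power and sum rules:
f(x) = 4x^2 + 10x + 4
f'(x) = 8x + 10
Substitute x = 1:
f'(1) = 8 * 1 + 10
= 8 + 10
= 18

18


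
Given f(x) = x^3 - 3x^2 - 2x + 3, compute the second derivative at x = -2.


First derivative:
f'(x) = 3x^2 - 6x - 2
Second derivative:
f''(x) = 6x - 6
Substitute x = -2:
f''(-2) = 6 * (-2) - 6
= -12 - 6
= -18

-18


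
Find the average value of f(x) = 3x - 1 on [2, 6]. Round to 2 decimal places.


Average value = 1/(b-a) * integral from a to b of f(x) dx
First compute the integral of 3x - 1:
F(x) = (3/2)x^2 - x
F(6) = 3/2 * 36 - 1 * 6 = 48
F(2) = 3/2 * 4 - 1 * 2 = 4
Integral = 48 - 4 = 44
Average = 44 / (6 - 2) = 44 / 4
= 11 = 11.00

11.00


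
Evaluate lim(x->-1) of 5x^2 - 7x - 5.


Since polynomials are continuous, we use direct substitution.
lim(x->-1) of 5x^2 - 7x - 5
= 5 * (-1)^2 - 7 * (-1) - 5
= 5 + 7 - 5
= 7

7


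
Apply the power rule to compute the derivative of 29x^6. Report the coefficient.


We apply the power rule: d/dx [ax^n] = a*n * x^(n-1)
d/dx [29x^6]
= 29 * 6 * x^(6-1)
= 174x^5
The coefficient is 174

174


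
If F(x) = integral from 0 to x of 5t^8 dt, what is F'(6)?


By the Fundamental Theorem of Calculus (Part 1):
If F(x) = integral from 0 to x of f(t) dt, then F'(x) = f(x)
Here f(t) = 5t^8
So F'(x) = 5x^8
Evaluate at x = 6:
F'(6) = 5 * 6^8
= 5 * 1679616
= 8398080

8398080


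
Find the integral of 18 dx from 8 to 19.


The integral of a constant k over [a, b] equals k * (b - a).
integral from 8 to 19 of 18 dx
= 18 * (19 - 8)
= 18 * 11
= 198

198


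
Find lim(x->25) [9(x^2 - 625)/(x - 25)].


Direct substitution gives 0/0, so we factor the numerator.
Factor: 9(x^2 - 625) = 9 * (x - 25)(x + 25)
Cancel the common factor (x - 25):
9(x^2 - 625)/(x - 25) = 9 * (x + 25)
Now substitute x = 25:
= 9 * (25 + 25) = 450

450


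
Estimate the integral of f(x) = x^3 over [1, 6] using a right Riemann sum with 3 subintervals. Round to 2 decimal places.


Right Riemann sum uses right endpoints of each subinterval.
Interval: [1, 6], n = 3
dx = (6 - 1) / 3 = 5/3
Right endpoints: [8/3, 13/3, 6]
f values: [512/27, 2197/27, 216]
Sum = dx * (sum of f values)
= 5/3 * 949/3
= 4745/9 ≈ 527.22

527.22


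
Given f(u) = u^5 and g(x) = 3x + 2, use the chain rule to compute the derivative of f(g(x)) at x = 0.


Using the chain rule: (f(g(x)))' = f'(g(x)) * g'(x)
First, find g(0):
g(0) = 3 * 0 + 2 = 2
Next, f'(u) = 5u^4
And g'(x) = 3
So f'(g(0)) * g'(0)
= 5 * 2^4 * 3
= 5 * 16 * 3
= 240

240


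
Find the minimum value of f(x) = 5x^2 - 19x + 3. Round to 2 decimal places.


For a quadratic f(x) = ax^2 + bx + c with a > 0, the minimum is at the vertex.
Vertex x-coordinate: x = -b/(2a)
x = -(-19) / (2 * 5)
x = 19/10
Substitute back to find the minimum value:
f(19/10) = 5 * (19/10)^2 - 19 * (19/10) + 3
= 361/20 - 361/10 + 3
= -301/20 = -15.05

-15.05


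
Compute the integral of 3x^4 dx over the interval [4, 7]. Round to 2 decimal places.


Find the antiderivative of 3x^4:
F(x) = 3/5 * x^5
Apply the Fundamental Theorem of Calculus:
F(7) - F(4)
= 3/5 * 7^5 - 3/5 * 4^5
= 3/5 * (16807 - 1024)
= 3/5 * 15783
= 47349/5 = 9469.80

9469.80


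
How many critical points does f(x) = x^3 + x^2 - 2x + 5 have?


Find where f'(x) = 0:
f(x) = x^3 + x^2 - 2x + 5
f'(x) = 3x^2 + 2x - 2
This is a quadratic in x. Use the discriminant to count real roots.
Discriminant = (2)^2 - 4 * 3 * (-2)
= 4 - (-24)
= 28
Since discriminant > 0, f'(x) = 0 has 2 real solutions.
Number of critical points: 2

2


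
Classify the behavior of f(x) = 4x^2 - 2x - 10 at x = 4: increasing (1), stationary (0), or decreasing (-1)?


Compute f'(x) to determine behavior:
f'(x) = 8x - 2
f'(4) = 8 * 4 - 2
= 32 - 2
= 30
Since f'(4) > 0, the function is increasing (1)

1


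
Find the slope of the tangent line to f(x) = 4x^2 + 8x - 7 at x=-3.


The slope of the tangent line equals f'(x) at the point.
f(x) = 4x^2 + 8x - 7
f'(x) = 8x + 8
At x = -3:
f'(-3) = 8 * (-3) + 8
= -24 + 8
= -16

-16


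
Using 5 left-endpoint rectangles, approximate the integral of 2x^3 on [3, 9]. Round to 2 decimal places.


Left Riemann sum uses left endpoints of each subinterval.
Interval: [3, 9], n = 5
dx = (9 - 3) / 5 = 6/5
Left endpoints: [3, 21/5, 27/5, 33/5, 39/5]
f values: [54, 18522/125, 39366/125, 71874/125, 118638/125]
Sum = dx * (sum of f values)
= 6/5 * 10206/5
= 61236/25 = 2449.44

2449.44


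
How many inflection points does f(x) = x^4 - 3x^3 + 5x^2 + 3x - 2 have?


Inflection points occur where f''(x) = 0 and concavity changes.
f(x) = x^4 - 3x^3 + 5x^2 + 3x - 2
f'(x) = 4x^3 - 9x^2 + 10x + 3
f''(x) = 12x^2 - 18x + 10
This is a quadratic in x. Use the discriminant to count real roots.
Discriminant = (-18)^2 - 4 * 12 * 10
= 324 - 480
= -156
Since discriminant < 0, f''(x) = 0 has no real solutions.
Number of inflection points: 0

0


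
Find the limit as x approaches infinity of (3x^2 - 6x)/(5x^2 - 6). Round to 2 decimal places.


For limits at infinity with equal-degree polynomials,
we compare leading coefficients.
Numerator leading term: 3x^2
Denominator leading term: 5x^2
Divide both by x^2:
lim = (3 - 6/x) / (5 - 6/x^2)
As x -> infinity, the 1/x and 1/x^2 terms vanish:
= 3/5 = 0.60

0.60


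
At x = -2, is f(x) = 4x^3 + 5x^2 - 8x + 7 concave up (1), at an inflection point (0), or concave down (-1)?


Concavity is determined by the sign of f''(x).
f(x) = 4x^3 + 5x^2 - 8x + 7
f'(x) = 12x^2 + 10x - 8
f''(x) = 24x + 10
f''(-2) = 24 * (-2) + 10
= -48 + 10
= -38
Since f''(-2) < 0, the function is concave down (-1)

-1


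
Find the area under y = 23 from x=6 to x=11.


The area under a constant function y = 23 is a rectangle.
Width = 11 - 6 = 5
Height = 23
Area = width * height
= 5 * 23
= 115

115


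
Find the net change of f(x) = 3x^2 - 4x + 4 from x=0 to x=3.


Net change = f(b) - f(a)
f(x) = 3x^2 - 4x + 4
Compute f(3):
f(3) = 3 * 3^2 - 4 * 3 + 4
= 27 - 12 + 4
= 19
Compute f(0):
f(0) = 3 * 0^2 - 4 * 0 + 4
= 0 + 0 + 4
= 4
Net change = 19 - 4 = 15

15


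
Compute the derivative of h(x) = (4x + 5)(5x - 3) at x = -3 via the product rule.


Let u(x) = 4x + 5 and v(x) = 5x - 3
u'(x) = 4
v'(x) = 5
Product rule: h'(x) = u'(x)*v(x) + u(x)*v'(x)
= 4 * (5x - 3) + (4x + 5) * 5
At x = -3:
u(-3) = 4 * (-3) + 5 = -7
v(-3) = 5 * (-3) - 3 = -18
h'(-3) = 4 * (-18) + (-7) * 5
= -72 - 35
= -107

-107


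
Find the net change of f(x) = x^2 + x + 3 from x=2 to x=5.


Net change = f(b) - f(a)
f(x) = x^2 + x + 3
Compute f(5):
f(5) = 1 * 5^2 + 1 * 5 + 3
= 25 + 5 + 3
= 33
Compute f(2):
f(2) = 1 * 2^2 + 1 * 2 + 3
= 4 + 2 + 3
= 9
Net change = 33 - 9 = 24

24


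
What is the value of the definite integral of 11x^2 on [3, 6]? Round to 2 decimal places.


Find the antiderivative of 11x^2:
F(x) = 11/3 * x^3
Apply the Fundamental Theorem of Calculus:
F(6) - F(3)
= 11/3 * 6^3 - 11/3 * 3^3
= 11/3 * (216 - 27)
= 11/3 * 189
= 693 = 693.00

693.00


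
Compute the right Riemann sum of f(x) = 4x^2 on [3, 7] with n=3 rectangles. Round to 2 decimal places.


Right Riemann sum uses right endpoints of each subinterval.
Interval: [3, 7], n = 3
dx = (7 - 3) / 3 = 4/3
Right endpoints: [13/3, 17/3, 7]
f values: [676/9, 1156/9, 196]
Sum = dx * (sum of f values)
= 4/3 * 3596/9
= 14384/27 ≈ 532.74

532.74


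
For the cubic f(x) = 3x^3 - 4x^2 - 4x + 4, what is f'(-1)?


Differentiate f(x) = 3x^3 - 4x^2 - 4x + 4 term by term:
f'(x) = 9x^2 - 8x - 4
Substitute x = -1:
f'(-1) = 9 * (-1)^2 - 8 * (-1) - 4
= 9 + 8 - 4
= 13

13


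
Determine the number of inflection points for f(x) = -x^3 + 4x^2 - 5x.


Inflection points occur where f''(x) = 0 and concavity changes.
f(x) = -x^3 + 4x^2 - 5x
f'(x) = -3x^2 + 8x - 5
f''(x) = -6x + 8
Set f''(x) = 0:
-6x + 8 = 0
x = -8 / (-6) = 4/3
Since f''(x) is linear (degree 1), it changes sign at this point.
Therefore there is exactly 1 inflection point.

1


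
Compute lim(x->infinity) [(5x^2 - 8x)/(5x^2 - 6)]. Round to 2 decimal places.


For limits at infinity with equal-degree polynomials,
we compare leading coefficients.
Numerator leading term: 5x^2
Denominator leading term: 5x^2
Divide both by x^2:
lim = (5 - 8/x) / (5 - 6/x^2)
As x -> infinity, the 1/x and 1/x^2 terms vanish:
= 5/5 = 1 = 1.00

1.00


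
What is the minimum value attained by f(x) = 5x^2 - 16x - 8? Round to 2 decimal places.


For a quadratic f(x) = ax^2 + bx + c with a > 0, the minimum is at the vertex.
Vertex x-coordinate: x = -b/(2a)
x = -(-16) / (2 * 5)
x = 16/10 = 8/5
Substitute back to find the minimum value:
f(8/5) = 5 * (8/5)^2 - 16 * (8/5) - 8
= 64/5 - 128/5 - 8
= -104/5 = -20.80

-20.80


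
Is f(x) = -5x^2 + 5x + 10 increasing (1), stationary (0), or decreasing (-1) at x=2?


Compute f'(x) to determine behavior:
f'(x) = -10x + 5
f'(2) = -10 * 2 + 5
= -20 + 5
= -15
Since f'(2) < 0, the function is decreasing (-1)

-1


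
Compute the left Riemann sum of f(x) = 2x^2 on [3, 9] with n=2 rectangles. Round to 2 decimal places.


Left Riemann sum uses left endpoints of each subinterval.
Interval: [3, 9], n = 2
dx = (9 - 3) / 2 = 3
Left endpoints: [3, 6]
f values: [18, 72]
Sum = dx * (sum of f values)
= 3 * 90
= 270 = 270.00

270.00


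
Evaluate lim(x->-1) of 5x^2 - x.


Since polynomials are continuous, we use direct substitution.
lim(x->-1) of 5x^2 - x
= 5 * (-1)^2 - 1 * (-1) + 0
= 5 + 1 + 0
= 6

6


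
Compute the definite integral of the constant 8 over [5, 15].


The integral of a constant k over [a, b] equals k * (b - a).
integral from 5 to 15 of 8 dx
= 8 * (15 - 5)
= 8 * 10
= 80

80


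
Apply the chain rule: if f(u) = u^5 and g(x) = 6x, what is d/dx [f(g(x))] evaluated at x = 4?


Using the chain rule: (f(g(x)))' = f'(g(x)) * g'(x)
First, find g(4):
g(4) = 6 * 4 + 0 = 24
Next, f'(u) = 5u^4
And g'(x) = 6
So f'(g(4)) * g'(4)
= 5 * 24^4 * 6
= 5 * 331776 * 6
= 9953280

9953280


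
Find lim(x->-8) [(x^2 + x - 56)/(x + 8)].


Direct substitution gives 0/0, so we factor the numerator.
Factor: (x^2 + x - 56) = (x + 8)(x - 7)
Cancel the common factor (x + 8):
(x^2 + x - 56)/(x + 8) = (x - 7)
Now substitute x = -8:
= (-8) - (7) = -15

-15


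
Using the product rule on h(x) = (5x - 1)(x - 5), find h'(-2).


Let u(x) = 5x - 1 and v(x) = x - 5
u'(x) = 5
v'(x) = 1
Product rule: h'(x) = u'(x)*v(x) + u(x)*v'(x)
= 5 * (x - 5) + (5x - 1) * 1
At x = -2:
u(-2) = 5 * (-2) - 1 = -11
v(-2) = 1 * (-2) - 5 = -7
h'(-2) = 5 * (-7) + (-11) * 1
= -35 - 11
= -46

-46


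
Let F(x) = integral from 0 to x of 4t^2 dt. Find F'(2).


By the Fundamental Theorem of Calculus (Part 1):
If F(x) = integral from 0 to x of f(t) dt, then F'(x) = f(x)
Here f(t) = 4t^2
So F'(x) = 4x^2
Evaluate at x = 2:
F'(2) = 4 * 2^2
= 4 * 4
= 16

16


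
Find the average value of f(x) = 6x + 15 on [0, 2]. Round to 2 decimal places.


Average value = 1/(b-a) * integral from a to b of f(x) dx
First compute the integral of 6x + 15:
F(x) = 3x^2 + 15x
F(2) = 3 * 4 + 15 * 2 = 42
F(0) = 3 * 0 + 15 * 0 = 0
Integral = 42 - 0 = 42
Average = 42 / (2 - 0) = 42 / 2
= 21 = 21.00

21.00


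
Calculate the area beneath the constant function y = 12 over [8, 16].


The area under a constant function y = 12 is a rectangle.
Width = 16 - 8 = 8
Height = 12
Area = width * height
= 8 * 12
= 96

96


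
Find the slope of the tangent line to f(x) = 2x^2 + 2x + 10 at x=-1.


The slope of the tangent line equals f'(x) at the point.
f(x) = 2x^2 + 2x + 10
f'(x) = 4x + 2
At x = -1:
f'(-1) = 4 * (-1) + 2
= -4 + 2
= -2

-2


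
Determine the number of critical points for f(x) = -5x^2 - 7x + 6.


Find where f'(x) = 0:
f'(x) = -10x - 7
Set f'(x) = 0:
-10x - 7 = 0
x = 7 / (-10) = -7/10
This is a linear equation in x, so there is exactly one solution.
Number of critical points: 1

1


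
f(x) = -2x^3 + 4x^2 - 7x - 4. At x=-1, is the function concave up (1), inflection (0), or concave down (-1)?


Concavity is determined by the sign of f''(x).
f(x) = -2x^3 + 4x^2 - 7x - 4
f'(x) = -6x^2 + 8x - 7
f''(x) = -12x + 8
f''(-1) = -12 * (-1) + 8
= 12 + 8
= 20
Since f''(-1) > 0, the function is concave up (1)

1


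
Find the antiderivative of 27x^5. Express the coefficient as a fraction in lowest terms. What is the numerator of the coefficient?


Apply the power rule for integration:
integral of ax^n dx = a/(n+1) * x^(n+1) + C
integral of 27x^5 dx
= 27/6 * x^6 + C
= 9/2 * x^6 + C
The coefficient in lowest terms is 9/2, and its numerator is 9

9


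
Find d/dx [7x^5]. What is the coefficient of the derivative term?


We apply the power rule: d/dx [ax^n] = a*n * x^(n-1)
d/dx [7x^5]
= 7 * 5 * x^(5-1)
= 35x^4
The coefficient is 35

35


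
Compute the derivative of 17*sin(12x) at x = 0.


Apply the chain rule to differentiate 17*sin(12x):
d/dx [17*sin(12x)]
= 17 * cos(12x) * d/dx(12x)
= 17 * 12 * cos(12x)
= 204 * cos(12x)
Evaluate at x = 0:
= 204 * cos(0)
= 204 * 1
= 204

204


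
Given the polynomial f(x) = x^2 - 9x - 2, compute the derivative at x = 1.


Differentiate term by term using power and sum rules:
f(x) = x^2 - 9x - 2
f'(x) = 2x - 9
Substitute x = 1:
f'(1) = 2 * 1 - 9
= 2 - 9
= -7

-7


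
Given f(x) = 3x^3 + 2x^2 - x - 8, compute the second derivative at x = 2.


First derivative:
f'(x) = 9x^2 + 4x - 1
Second derivative:
f''(x) = 18x + 4
Substitute x = 2:
f''(2) = 18 * 2 + 4
= 36 + 4
= 40

40


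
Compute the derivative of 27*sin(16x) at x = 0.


Apply the chain rule to differentiate 27*sin(16x):
d/dx [27*sin(16x)]
= 27 * cos(16x) * d/dx(16x)
= 27 * 16 * cos(16x)
= 432 * cos(16x)
Evaluate at x = 0:
= 432 * cos(0)
= 432 * 1
= 432

432


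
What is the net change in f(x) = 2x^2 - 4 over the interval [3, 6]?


Net change = f(b) - f(a)
f(x) = 2x^2 - 4
Compute f(6):
f(6) = 2 * 6^2 + 0 * 6 - 4
= 72 + 0 - 4
= 68
Compute f(3):
f(3) = 2 * 3^2 + 0 * 3 - 4
= 18 + 0 - 4
= 14
Net change = 68 - 14 = 54

54


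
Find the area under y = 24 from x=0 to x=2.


The area under a constant function y = 24 is a rectangle.
Width = 2 - 0 = 2
Height = 24
Area = width * height
= 2 * 24
= 48

48


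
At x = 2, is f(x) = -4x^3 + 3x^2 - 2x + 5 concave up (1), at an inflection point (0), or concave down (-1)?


Concavity is determined by the sign of f''(x).
f(x) = -4x^3 + 3x^2 - 2x + 5
f'(x) = -12x^2 + 6x - 2
f''(x) = -24x + 6
f''(2) = -24 * 2 + 6
= -48 + 6
= -42
Since f''(2) < 0, the function is concave down (-1)

-1


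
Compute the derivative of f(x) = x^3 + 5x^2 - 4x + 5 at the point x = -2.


Differentiate f(x) = x^3 + 5x^2 - 4x + 5 term by term:
f'(x) = 3x^2 + 10x - 4
Substitute x = -2:
f'(-2) = 3 * (-2)^2 + 10 * (-2) - 4
= 12 - 20 - 4
= -12

-12


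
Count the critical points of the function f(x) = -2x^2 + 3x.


Find where f'(x) = 0:
f'(x) = -4x + 3
Set f'(x) = 0:
-4x + 3 = 0
x = -3 / (-4) = 3/4
This is a linear equation in x, so there is exactly one solution.
Number of critical points: 1

1


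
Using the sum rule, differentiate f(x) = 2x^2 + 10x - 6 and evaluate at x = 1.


Differentiate term by term using power and sum rules:
f(x) = 2x^2 + 10x - 6
f'(x) = 4x + 10
Substitute x = 1:
f'(1) = 4 * 1 + 10
= 4 + 10
= 14

14


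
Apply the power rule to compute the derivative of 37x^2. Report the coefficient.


We apply the power rule: d/dx [ax^n] = a*n * x^(n-1)
d/dx [37x^2]
= 37 * 2 * x^(2-1)
= 74x
The coefficient is 74

74


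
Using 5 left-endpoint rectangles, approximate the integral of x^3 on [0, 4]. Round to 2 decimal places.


Left Riemann sum uses left endpoints of each subinterval.
Interval: [0, 4], n = 5
dx = (4 - 0) / 5 = 4/5
Left endpoints: [0, 4/5, 8/5, 12/5, 16/5]
f values: [0, 64/125, 512/125, 1728/125, 4096/125]
Sum = dx * (sum of f values)
= 4/5 * 256/5
= 1024/25 = 40.96

40.96


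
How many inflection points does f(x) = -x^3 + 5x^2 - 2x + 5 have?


Inflection points occur where f''(x) = 0 and concavity changes.
f(x) = -x^3 + 5x^2 - 2x + 5
f'(x) = -3x^2 + 10x - 2
f''(x) = -6x + 10
Set f''(x) = 0:
-6x + 10 = 0
x = -10 / (-6) = 5/3
Since f''(x) is linear (degree 1), it changes sign at this point.
Therefore there is exactly 1 inflection point.

1


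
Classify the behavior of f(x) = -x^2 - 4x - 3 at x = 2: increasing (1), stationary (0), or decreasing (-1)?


Compute f'(x) to determine behavior:
f'(x) = -2x - 4
f'(2) = -2 * 2 - 4
= -4 - 4
= -8
Since f'(2) < 0, the function is decreasing (-1)

-1


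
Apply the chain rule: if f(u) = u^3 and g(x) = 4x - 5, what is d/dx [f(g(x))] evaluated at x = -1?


Using the chain rule: (f(g(x)))' = f'(g(x)) * g'(x)
First, find g(-1):
g(-1) = 4 * (-1) - 5 = -9
Next, f'(u) = 3u^2
And g'(x) = 4
So f'(g(-1)) * g'(-1)
= 3 * (-9)^2 * 4
= 3 * 81 * 4
= 972

972
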